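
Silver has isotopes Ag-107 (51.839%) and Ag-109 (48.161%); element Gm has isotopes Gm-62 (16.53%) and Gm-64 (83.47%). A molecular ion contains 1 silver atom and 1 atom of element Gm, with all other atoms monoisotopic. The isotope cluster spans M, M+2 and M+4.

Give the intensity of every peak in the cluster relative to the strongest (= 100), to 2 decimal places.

Silver pattern (n=1): 0.51839 : 0.48161
Element Gm pattern (n=1): 0.1653 : 0.8347
Convolve the two distributions (both contribute in 2-u steps):
  M: 0.51839×0.1653 = 0.085690
  M+2: 0.51839×0.8347 + 0.48161×0.1653 = 0.512310
  M+4: 0.48161×0.8347 = 0.402000
Scale to base peak (0.512310) = 100: 16.73 : 100.00 : 78.47

16.73 : 100.00 : 78.47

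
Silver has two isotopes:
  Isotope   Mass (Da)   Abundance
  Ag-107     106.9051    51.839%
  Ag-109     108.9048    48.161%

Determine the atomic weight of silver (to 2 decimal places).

The abundance-weighted mean is 0.51839 × 106.9051 + 0.48161 × 108.9048
= 55.41853 + 52.44964 = 107.86817 Da

107.87 Da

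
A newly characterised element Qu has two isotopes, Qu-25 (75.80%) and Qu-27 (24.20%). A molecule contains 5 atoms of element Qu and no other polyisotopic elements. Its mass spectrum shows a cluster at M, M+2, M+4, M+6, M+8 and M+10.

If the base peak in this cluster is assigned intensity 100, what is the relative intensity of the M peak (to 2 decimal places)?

62.64

Binomial terms of (0.7580 + 0.2420)^5: M 0.2502, M+2 0.3994, M+4 0.2551, M+6 0.0814, M+8 0.0130, M+10 0.0008 → M+2 is the base peak.
P(M+2) = C(5,1) × 0.7580^4 × 0.2420^1 = 5 × 0.33012379 × 0.2420 = 0.399450 (base)
P(M) = C(5,0) × 0.7580^5 × 0.2420^0 = 1 × 0.25023383 × 1.0000 = 0.250234
Relative intensity = 0.250234 / 0.399450 × 100 = 62.64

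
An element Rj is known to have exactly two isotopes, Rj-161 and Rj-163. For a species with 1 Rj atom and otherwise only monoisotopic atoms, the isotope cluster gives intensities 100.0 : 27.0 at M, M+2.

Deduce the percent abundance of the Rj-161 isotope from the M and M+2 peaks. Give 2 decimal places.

Let p = fractional abundance of Rj-161. I(M+2)/I(M) = [C(1,1)·p^0·(1−p)] / p^1 = 1·(1−p)/p = 27.0/100.0 = 0.2700
(1−p)/p = 0.2700/1 = 0.2700  ⇒  p = 1/(1 + 0.2700) = 0.7874
Rj-161: 78.74%, Rj-163: 21.26%.

78.74%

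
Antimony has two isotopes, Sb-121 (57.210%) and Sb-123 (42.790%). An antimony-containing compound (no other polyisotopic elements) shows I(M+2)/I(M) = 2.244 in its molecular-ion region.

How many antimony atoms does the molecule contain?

3

The M+2/M ratio from n Sb atoms is n · q/p = n · 0.42790/0.57210.
n = 2.244 × 0.57210/0.42790 = 3.00 ≈ 3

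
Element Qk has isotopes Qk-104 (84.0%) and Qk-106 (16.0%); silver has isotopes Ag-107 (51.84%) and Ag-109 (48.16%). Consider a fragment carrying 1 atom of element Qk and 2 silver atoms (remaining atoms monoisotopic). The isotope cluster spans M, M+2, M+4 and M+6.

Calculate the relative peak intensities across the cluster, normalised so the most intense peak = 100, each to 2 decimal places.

Element Qk pattern (n=1): 0.8400 : 0.1600
Silver pattern (n=2): 0.26873856 : 0.49932288 : 0.23193856
Convolve the two distributions (both contribute in 2-u steps):
  M: 0.8400×0.26873856 = 0.225740
  M+2: 0.8400×0.49932288 + 0.1600×0.26873856 = 0.462429
  M+4: 0.8400×0.23193856 + 0.1600×0.49932288 = 0.274720
  M+6: 0.1600×0.23193856 = 0.037110
Scale to base peak (0.462429) = 100: 48.82 : 100.00 : 59.41 : 8.03

48.82 : 100.00 : 59.41 : 8.03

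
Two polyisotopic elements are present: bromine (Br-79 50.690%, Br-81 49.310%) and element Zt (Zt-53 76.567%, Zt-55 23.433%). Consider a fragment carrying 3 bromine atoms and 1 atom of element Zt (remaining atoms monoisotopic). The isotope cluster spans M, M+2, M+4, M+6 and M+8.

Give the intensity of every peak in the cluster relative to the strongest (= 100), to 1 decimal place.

26.8 : 86.4 : 100.0 : 47.9 : 7.5

Bromine pattern (n=3): 0.13024674 : 0.3801026 : 0.36975457 : 0.11989609
Element Zt pattern (n=1): 0.76567 : 0.23433
Convolve the two distributions (both contribute in 2-u steps):
  M: 0.13024674×0.76567 = 0.099726
  M+2: 0.13024674×0.23433 + 0.3801026×0.76567 = 0.321554
  M+4: 0.3801026×0.23433 + 0.36975457×0.76567 = 0.372179
  M+6: 0.36975457×0.23433 + 0.11989609×0.76567 = 0.178445
  M+8: 0.11989609×0.23433 = 0.028095
Scale to base peak (0.372179) = 100: 26.8 : 86.4 : 100.0 : 47.9 : 7.5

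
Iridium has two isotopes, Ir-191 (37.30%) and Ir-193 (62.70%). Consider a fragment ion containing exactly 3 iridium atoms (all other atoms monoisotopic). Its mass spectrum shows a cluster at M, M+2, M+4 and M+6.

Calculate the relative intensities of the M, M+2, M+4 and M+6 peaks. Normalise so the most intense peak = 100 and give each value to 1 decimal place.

11.8 : 59.5 : 100.0 : 56.0

Each Ir atom is independently Ir-191 (p = 0.3730) or Ir-193 (q = 0.6270); the cluster is the binomial expansion (p + q)^3.
P(M) = 0.3730^3 = 0.051895
P(M+2) = 3 × 0.3730^2 × 0.6270^1 = 0.261702
P(M+4) = 3 × 0.3730^1 × 0.6270^2 = 0.439911
P(M+6) = 0.6270^3 = 0.246492
The M+4 peak is largest (0.439911); scaling to 100 gives 11.8 : 59.5 : 100.0 : 56.0.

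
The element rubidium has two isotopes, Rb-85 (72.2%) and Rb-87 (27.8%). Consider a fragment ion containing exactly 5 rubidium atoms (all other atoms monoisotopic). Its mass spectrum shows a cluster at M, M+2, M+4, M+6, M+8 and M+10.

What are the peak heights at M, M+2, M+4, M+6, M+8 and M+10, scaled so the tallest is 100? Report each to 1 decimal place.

The 5 Rb atoms are independent, so intensities follow the terms of (0.722 + 0.278)^5.
P(M) = 0.722^5 = 0.196194
P(M+2) = 5 × 0.722^4 × 0.278^1 = 0.377714
P(M+4) = 10 × 0.722^3 × 0.278^2 = 0.290872
P(M+6) = 10 × 0.722^2 × 0.278^3 = 0.111998
P(M+8) = 5 × 0.722^1 × 0.278^4 = 0.021562
P(M+10) = 0.278^5 = 0.001660
The M+2 peak is largest (0.377714); scaling to 100 gives 51.9 : 100.0 : 77.0 : 29.7 : 5.7 : 0.4.

51.9 : 100.0 : 77.0 : 29.7 : 5.7 : 0.4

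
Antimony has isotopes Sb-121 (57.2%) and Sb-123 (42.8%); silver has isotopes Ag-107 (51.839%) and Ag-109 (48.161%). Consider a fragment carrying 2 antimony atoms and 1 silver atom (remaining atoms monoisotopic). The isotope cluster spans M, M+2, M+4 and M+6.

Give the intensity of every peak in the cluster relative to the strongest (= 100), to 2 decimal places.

41.23 : 100.00 : 80.40 : 21.44

Antimony pattern (n=2): 0.327184 : 0.489632 : 0.183184
Silver pattern (n=1): 0.51839 : 0.48161
Convolve the two distributions (both contribute in 2-u steps):
  M: 0.327184×0.51839 = 0.169609
  M+2: 0.327184×0.48161 + 0.489632×0.51839 = 0.411395
  M+4: 0.489632×0.48161 + 0.183184×0.51839 = 0.330772
  M+6: 0.183184×0.48161 = 0.088223
Scale to base peak (0.411395) = 100: 41.23 : 100.00 : 80.40 : 21.44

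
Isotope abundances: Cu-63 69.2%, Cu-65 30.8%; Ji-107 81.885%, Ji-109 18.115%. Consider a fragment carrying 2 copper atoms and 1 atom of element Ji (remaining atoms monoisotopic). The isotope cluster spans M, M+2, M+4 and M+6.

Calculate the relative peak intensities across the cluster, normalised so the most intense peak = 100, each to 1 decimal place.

Copper pattern (n=2): 0.478864 : 0.426272 : 0.094864
Element Ji pattern (n=1): 0.81885 : 0.18115
Convolve the two distributions (both contribute in 2-u steps):
  M: 0.478864×0.81885 = 0.392118
  M+2: 0.478864×0.18115 + 0.426272×0.81885 = 0.435799
  M+4: 0.426272×0.18115 + 0.094864×0.81885 = 0.154899
  M+6: 0.094864×0.18115 = 0.017185
Scale to base peak (0.435799) = 100: 90.0 : 100.0 : 35.5 : 3.9

90.0 : 100.0 : 35.5 : 3.9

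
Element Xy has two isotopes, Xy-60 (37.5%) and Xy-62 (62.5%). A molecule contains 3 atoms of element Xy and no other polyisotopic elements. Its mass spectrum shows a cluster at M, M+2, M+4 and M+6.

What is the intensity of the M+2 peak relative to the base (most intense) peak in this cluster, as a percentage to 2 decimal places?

Term probabilities: M 0.0527, M+2 0.2637, M+4 0.4395, M+6 0.2441. Base peak = M+4.
P(M+4) = C(3,2) × 0.375^1 × 0.625^2 = 3 × 0.3750 × 0.390625 = 0.439453 (base)
P(M+2) = C(3,1) × 0.375^2 × 0.625^1 = 3 × 0.140625 × 0.6250 = 0.263672
Relative intensity = 0.263672 / 0.439453 × 100 = 60.00

60.00%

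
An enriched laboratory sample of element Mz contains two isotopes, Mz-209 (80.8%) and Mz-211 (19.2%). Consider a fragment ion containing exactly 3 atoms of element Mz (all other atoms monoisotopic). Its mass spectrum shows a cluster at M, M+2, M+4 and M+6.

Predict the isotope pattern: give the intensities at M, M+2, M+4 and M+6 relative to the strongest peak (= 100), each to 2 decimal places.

100.00 : 71.29 : 16.94 : 1.34

Expanding (0.808 + 0.192)^3:
P(M) = 0.808^3 = 0.527514
P(M+2) = 3 × 0.808^2 × 0.192^1 = 0.376050
P(M+4) = 3 × 0.808^1 × 0.192^2 = 0.089358
P(M+6) = 0.192^3 = 0.007078
The M peak is largest (0.527514); scaling to 100 gives 100.00 : 71.29 : 16.94 : 1.34.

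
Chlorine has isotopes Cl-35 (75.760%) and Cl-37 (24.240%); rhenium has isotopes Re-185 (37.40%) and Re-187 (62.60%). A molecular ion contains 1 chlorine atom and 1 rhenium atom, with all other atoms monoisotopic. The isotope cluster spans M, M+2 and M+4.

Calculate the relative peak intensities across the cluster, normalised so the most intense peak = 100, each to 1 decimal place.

Chlorine pattern (n=1): 0.7576 : 0.2424
Rhenium pattern (n=1): 0.3740 : 0.6260
Convolve the two distributions (both contribute in 2-u steps):
  M: 0.7576×0.3740 = 0.283342
  M+2: 0.7576×0.6260 + 0.2424×0.3740 = 0.564915
  M+4: 0.2424×0.6260 = 0.151742
Scale to base peak (0.564915) = 100: 50.2 : 100.0 : 26.9

50.2 : 100.0 : 26.9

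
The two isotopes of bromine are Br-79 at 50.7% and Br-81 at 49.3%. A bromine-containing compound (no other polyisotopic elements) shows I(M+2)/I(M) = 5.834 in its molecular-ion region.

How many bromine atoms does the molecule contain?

6

The M+2/M ratio from n Br atoms is n · q/p = n · 0.493/0.507.
n = 5.834 × 0.507/0.493 = 6.00 ≈ 6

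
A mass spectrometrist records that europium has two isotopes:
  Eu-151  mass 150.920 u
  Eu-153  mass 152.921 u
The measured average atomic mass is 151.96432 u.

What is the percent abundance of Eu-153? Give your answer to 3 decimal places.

Let x be the fractional abundance of Eu-151; then Eu-153 has abundance 1 − x.
150.920·x + 152.921·(1 − x) = 151.96432
(150.920 − 152.921)·x = 151.96432 − 152.921
x = -0.95668 / -2.001 = 0.47810 → 47.810% Eu-151, 52.190% Eu-153.

52.190%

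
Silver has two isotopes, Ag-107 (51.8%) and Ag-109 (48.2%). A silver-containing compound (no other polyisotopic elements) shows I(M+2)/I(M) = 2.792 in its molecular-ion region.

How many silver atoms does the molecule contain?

The M+2/M ratio from n Ag atoms is n · q/p = n · 0.482/0.518.
n = 2.792 × 0.518/0.482 = 3.00 ≈ 3

3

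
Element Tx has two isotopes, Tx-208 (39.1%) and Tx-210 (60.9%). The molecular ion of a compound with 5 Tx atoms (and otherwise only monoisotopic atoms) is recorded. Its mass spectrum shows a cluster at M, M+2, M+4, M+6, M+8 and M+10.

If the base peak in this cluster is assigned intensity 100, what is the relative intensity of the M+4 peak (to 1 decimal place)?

Term probabilities: M 0.0091, M+2 0.0712, M+4 0.2217, M+6 0.3453, M+8 0.2689, M+10 0.0838. Base peak = M+6.
P(M+6) = C(5,3) × 0.391^2 × 0.609^3 = 10 × 0.152881 × 0.22586653 = 0.345307 (base)
P(M+4) = C(5,2) × 0.391^3 × 0.609^2 = 10 × 0.05977647 × 0.370881 = 0.221700
Relative intensity = 0.221700 / 0.345307 × 100 = 64.2

64.2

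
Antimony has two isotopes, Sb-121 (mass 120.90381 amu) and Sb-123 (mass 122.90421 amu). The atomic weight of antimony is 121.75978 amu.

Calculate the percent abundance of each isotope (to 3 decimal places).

With x = fraction of Sb-121 (so Sb-123 is 1 − x):
120.90381·x + 122.90421·(1 − x) = 121.75978
(120.90381 − 122.90421)·x = 121.75978 − 122.90421
x = -1.14443 / -2.00040 = 0.57210 → 57.210% Sb-121, 42.790% Sb-123.

Sb-121: 57.210%, Sb-123: 42.790%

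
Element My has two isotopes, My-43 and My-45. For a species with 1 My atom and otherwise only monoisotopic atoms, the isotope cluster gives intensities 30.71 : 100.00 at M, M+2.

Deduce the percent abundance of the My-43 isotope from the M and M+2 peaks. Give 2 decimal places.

23.49%

If p is the fraction of My that is My-43, then I(M+2)/I(M) = [C(1,1)·p^0·(1−p)] / p^1 = 1·(1−p)/p = 100.00/30.71 = 3.2563
(1−p)/p = 3.2563/1 = 3.2563  ⇒  p = 1/(1 + 3.2563) = 0.2349
My-43: 23.49%, My-45: 76.51%.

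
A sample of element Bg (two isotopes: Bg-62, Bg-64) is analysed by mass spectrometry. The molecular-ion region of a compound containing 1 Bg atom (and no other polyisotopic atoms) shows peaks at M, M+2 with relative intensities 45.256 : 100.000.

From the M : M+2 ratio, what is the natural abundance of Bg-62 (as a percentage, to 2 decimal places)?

If p is the fraction of Bg that is Bg-62, then I(M+2)/I(M) = [C(1,1)·p^0·(1−p)] / p^1 = 1·(1−p)/p = 100.000/45.256 = 2.2097
(1−p)/p = 2.2097/1 = 2.2097  ⇒  p = 1/(1 + 2.2097) = 0.3116
Bg-62: 31.16%, Bg-64: 68.84%.

31.16%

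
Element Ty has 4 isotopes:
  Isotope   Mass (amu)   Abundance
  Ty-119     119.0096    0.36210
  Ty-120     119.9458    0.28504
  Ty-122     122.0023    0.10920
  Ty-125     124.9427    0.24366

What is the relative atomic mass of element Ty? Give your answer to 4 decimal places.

121.0489 amu

Ar = Σ fᵢ·mᵢ = 0.36210 × 119.0096 + 0.28504 × 119.9458 + 0.10920 × 122.0023 + 0.24366 × 124.9427
= 43.09338 + 34.18935 + 13.32265 + 30.44354 = 121.04892 amu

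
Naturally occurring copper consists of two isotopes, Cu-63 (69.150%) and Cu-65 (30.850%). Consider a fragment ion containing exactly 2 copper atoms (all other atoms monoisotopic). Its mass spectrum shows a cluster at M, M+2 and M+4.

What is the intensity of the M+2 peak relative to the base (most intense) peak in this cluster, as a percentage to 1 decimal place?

89.2%

Binomial terms of (0.69150 + 0.30850)^2: M 0.4782, M+2 0.4267, M+4 0.0952 → M is the base peak.
P(M) = C(2,0) × 0.69150^2 × 0.30850^0 = 1 × 0.47817225 × 1.0000 = 0.478172 (base)
P(M+2) = C(2,1) × 0.69150^1 × 0.30850^1 = 2 × 0.6915 × 0.3085 = 0.426656
Relative intensity = 0.426656 / 0.478172 × 100 = 89.2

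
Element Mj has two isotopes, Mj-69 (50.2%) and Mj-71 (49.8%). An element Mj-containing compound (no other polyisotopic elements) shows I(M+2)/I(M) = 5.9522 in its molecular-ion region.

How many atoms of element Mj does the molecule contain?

For n independent Mj atoms, I(M+2)/I(M) = n · (abundance Mj-71) / (abundance Mj-69) = n · 0.498/0.502.
n = 5.9522 × 0.502/0.498 = 6.00 ≈ 6

6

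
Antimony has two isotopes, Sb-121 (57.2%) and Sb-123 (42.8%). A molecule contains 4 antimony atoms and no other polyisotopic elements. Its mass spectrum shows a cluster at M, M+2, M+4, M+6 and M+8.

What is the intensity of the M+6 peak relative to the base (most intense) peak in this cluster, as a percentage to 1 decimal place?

49.9%

Term probabilities: M 0.1070, M+2 0.3204, M+4 0.3596, M+6 0.1794, M+8 0.0336. Base peak = M+4.
P(M+4) = C(4,2) × 0.572^2 × 0.428^2 = 6 × 0.327184 × 0.183184 = 0.359609 (base)
P(M+6) = C(4,3) × 0.572^1 × 0.428^3 = 4 × 0.5720 × 0.07840275 = 0.179385
Relative intensity = 0.179385 / 0.359609 × 100 = 49.9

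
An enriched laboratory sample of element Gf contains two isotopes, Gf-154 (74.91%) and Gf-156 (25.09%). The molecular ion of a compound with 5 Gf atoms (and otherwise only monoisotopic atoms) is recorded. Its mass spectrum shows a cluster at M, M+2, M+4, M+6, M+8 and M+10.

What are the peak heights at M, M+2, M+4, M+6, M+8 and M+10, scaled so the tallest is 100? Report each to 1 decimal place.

The 5 Gf atoms are independent, so intensities follow the terms of (0.7491 + 0.2509)^5.
P(M) = 0.7491^5 = 0.235884
P(M+2) = 5 × 0.7491^4 × 0.2509^1 = 0.395030
P(M+4) = 10 × 0.7491^3 × 0.2509^2 = 0.264619
P(M+6) = 10 × 0.7491^2 × 0.2509^3 = 0.088630
P(M+8) = 5 × 0.7491^1 × 0.2509^4 = 0.014843
P(M+10) = 0.2509^5 = 0.000994
The M+2 peak is largest (0.395030); scaling to 100 gives 59.7 : 100.0 : 67.0 : 22.4 : 3.8 : 0.3.

59.7 : 100.0 : 67.0 : 22.4 : 3.8 : 0.3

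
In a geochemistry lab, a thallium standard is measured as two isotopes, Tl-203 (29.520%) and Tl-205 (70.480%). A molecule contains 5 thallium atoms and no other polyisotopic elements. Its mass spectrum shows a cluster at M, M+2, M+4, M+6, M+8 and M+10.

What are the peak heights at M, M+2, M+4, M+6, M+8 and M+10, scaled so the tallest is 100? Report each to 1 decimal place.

0.6 : 7.3 : 35.1 : 83.8 : 100.0 : 47.8

The 5 Tl atoms are independent, so intensities follow the terms of (0.29520 + 0.70480)^5.
P(M) = 0.29520^5 = 0.002242
P(M+2) = 5 × 0.29520^4 × 0.70480^1 = 0.026761
P(M+4) = 10 × 0.29520^3 × 0.70480^2 = 0.127785
P(M+6) = 10 × 0.29520^2 × 0.70480^3 = 0.305092
P(M+8) = 5 × 0.29520^1 × 0.70480^4 = 0.364208
P(M+10) = 0.70480^5 = 0.173912
The M+8 peak is largest (0.364208); scaling to 100 gives 0.6 : 7.3 : 35.1 : 83.8 : 100.0 : 47.8.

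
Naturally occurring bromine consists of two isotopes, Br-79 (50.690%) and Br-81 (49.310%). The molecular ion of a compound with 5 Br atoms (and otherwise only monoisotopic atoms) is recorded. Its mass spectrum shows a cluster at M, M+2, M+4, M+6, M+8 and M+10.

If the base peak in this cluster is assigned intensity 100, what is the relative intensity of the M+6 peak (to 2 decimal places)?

(0.50690 + 0.49310)^5 gives M 0.0335, M+2 0.1628, M+4 0.3167, M+6 0.3081, M+8 0.1498, M+10 0.0292; the largest is M+4.
P(M+4) = C(5,2) × 0.50690^3 × 0.49310^2 = 10 × 0.13024674 × 0.24314761 = 0.316692 (base)
P(M+6) = C(5,3) × 0.50690^2 × 0.49310^3 = 10 × 0.25694761 × 0.11989609 = 0.308070
Relative intensity = 0.308070 / 0.316692 × 100 = 97.28

97.28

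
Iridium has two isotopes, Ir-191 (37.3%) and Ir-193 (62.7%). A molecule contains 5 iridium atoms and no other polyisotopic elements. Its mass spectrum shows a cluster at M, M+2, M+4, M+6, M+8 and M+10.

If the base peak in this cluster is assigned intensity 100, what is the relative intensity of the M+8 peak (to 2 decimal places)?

84.05

Term probabilities: M 0.0072, M+2 0.0607, M+4 0.2040, M+6 0.3429, M+8 0.2882, M+10 0.0969. Base peak = M+6.
P(M+6) = C(5,3) × 0.373^2 × 0.627^3 = 10 × 0.139129 × 0.24649188 = 0.342942 (base)
P(M+8) = C(5,4) × 0.373^1 × 0.627^4 = 5 × 0.3730 × 0.15455041 = 0.288237
Relative intensity = 0.288237 / 0.342942 × 100 = 84.05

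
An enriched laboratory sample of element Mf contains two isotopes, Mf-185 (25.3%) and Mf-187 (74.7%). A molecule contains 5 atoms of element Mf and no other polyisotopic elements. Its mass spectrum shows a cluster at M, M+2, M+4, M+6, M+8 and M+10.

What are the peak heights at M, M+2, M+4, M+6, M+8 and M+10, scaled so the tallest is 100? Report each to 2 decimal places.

Expanding (0.253 + 0.747)^5:
P(M) = 0.253^5 = 0.001037
P(M+2) = 5 × 0.253^4 × 0.747^1 = 0.015303
P(M+4) = 10 × 0.253^3 × 0.747^2 = 0.090366
P(M+6) = 10 × 0.253^2 × 0.747^3 = 0.266810
P(M+8) = 5 × 0.253^1 × 0.747^4 = 0.393888
P(M+10) = 0.747^5 = 0.232596
The M+8 peak is largest (0.393888); scaling to 100 gives 0.26 : 3.89 : 22.94 : 67.74 : 100.00 : 59.05.

0.26 : 3.89 : 22.94 : 67.74 : 100.00 : 59.05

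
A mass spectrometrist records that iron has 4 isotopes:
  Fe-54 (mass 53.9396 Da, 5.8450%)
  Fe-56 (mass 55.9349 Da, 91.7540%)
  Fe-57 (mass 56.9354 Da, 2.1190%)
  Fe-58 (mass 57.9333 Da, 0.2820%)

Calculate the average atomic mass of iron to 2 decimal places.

Average mass = Σ (abundance × isotope mass) = 0.058450 × 53.9396 + 0.917540 × 55.9349 + 0.021190 × 56.9354 + 0.002820 × 57.9333
= 3.15277 + 51.32251 + 1.20646 + 0.16337 = 55.84511 Da

55.85 Da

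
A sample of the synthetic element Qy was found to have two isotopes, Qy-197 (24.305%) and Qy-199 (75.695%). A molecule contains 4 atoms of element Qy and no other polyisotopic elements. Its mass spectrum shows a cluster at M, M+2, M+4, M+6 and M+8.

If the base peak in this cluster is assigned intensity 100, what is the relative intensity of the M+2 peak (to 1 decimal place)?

(0.24305 + 0.75695)^4 gives M 0.0035, M+2 0.0435, M+4 0.2031, M+6 0.4217, M+8 0.3283; the largest is M+6.
P(M+6) = C(4,3) × 0.24305^1 × 0.75695^3 = 4 × 0.24305 × 0.43371214 = 0.421655 (base)
P(M+2) = C(4,1) × 0.24305^3 × 0.75695^1 = 4 × 0.01435777 × 0.75695 = 0.043472
Relative intensity = 0.043472 / 0.421655 × 100 = 10.3

10.3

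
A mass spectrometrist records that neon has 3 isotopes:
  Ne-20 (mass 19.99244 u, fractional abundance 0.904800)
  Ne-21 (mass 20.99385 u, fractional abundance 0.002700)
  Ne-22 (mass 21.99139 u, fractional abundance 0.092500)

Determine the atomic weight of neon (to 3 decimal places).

Average mass = Σ (abundance × isotope mass) = 0.904800 × 19.99244 + 0.002700 × 20.99385 + 0.092500 × 21.99139
= 18.089160 + 0.056683 + 2.034204 = 20.180047 u

20.180 u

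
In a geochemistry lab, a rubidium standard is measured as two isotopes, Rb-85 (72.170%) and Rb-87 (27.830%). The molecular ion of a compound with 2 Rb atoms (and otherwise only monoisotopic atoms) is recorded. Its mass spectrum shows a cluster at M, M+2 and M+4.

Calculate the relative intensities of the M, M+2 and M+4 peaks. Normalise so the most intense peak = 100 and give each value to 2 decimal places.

100.00 : 77.12 : 14.87

Expanding (0.72170 + 0.27830)^2:
P(M) = 0.72170^2 = 0.520851
P(M+2) = 2 × 0.72170^1 × 0.27830^1 = 0.401698
P(M+4) = 0.27830^2 = 0.077451
The M peak is largest (0.520851); scaling to 100 gives 100.00 : 77.12 : 14.87.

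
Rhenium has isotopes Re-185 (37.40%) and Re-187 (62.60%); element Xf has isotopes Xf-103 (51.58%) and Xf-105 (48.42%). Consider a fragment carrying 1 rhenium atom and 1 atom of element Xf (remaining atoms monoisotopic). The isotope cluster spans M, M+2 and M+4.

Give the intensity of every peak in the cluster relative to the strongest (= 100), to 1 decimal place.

38.3 : 100.0 : 60.1

Rhenium pattern (n=1): 0.3740 : 0.6260
Element Xf pattern (n=1): 0.5158 : 0.4842
Convolve the two distributions (both contribute in 2-u steps):
  M: 0.3740×0.5158 = 0.192909
  M+2: 0.3740×0.4842 + 0.6260×0.5158 = 0.503982
  M+4: 0.6260×0.4842 = 0.303109
Scale to base peak (0.503982) = 100: 38.3 : 100.0 : 60.1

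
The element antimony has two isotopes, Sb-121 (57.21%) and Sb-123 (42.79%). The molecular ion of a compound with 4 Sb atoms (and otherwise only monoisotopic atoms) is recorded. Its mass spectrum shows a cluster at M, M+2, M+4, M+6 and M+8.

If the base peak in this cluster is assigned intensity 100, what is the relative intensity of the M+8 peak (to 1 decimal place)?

Binomial terms of (0.5721 + 0.4279)^4: M 0.1071, M+2 0.3205, M+4 0.3596, M+6 0.1793, M+8 0.0335 → M+4 is the base peak.
P(M+4) = C(4,2) × 0.5721^2 × 0.4279^2 = 6 × 0.32729841 × 0.18309841 = 0.359567 (base)
P(M+8) = C(4,4) × 0.5721^0 × 0.4279^4 = 1 × 1.0000 × 0.03352503 = 0.033525
Relative intensity = 0.033525 / 0.359567 × 100 = 9.3

9.3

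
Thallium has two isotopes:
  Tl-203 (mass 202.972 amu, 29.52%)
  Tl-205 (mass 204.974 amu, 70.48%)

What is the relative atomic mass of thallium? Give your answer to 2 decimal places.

204.38 amu

The abundance-weighted mean is 0.2952 × 202.972 + 0.7048 × 204.974
= 59.9173 + 144.4657 = 204.3830 amu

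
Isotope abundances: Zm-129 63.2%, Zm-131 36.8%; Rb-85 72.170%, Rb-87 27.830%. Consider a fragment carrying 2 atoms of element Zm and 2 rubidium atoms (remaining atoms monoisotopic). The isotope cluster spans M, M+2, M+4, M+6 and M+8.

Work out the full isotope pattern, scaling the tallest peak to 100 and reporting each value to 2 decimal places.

Element Zm pattern (n=2): 0.399424 : 0.465152 : 0.135424
Rubidium pattern (n=2): 0.52085089 : 0.40169822 : 0.07745089
Convolve the two distributions (both contribute in 2-u steps):
  M: 0.399424×0.52085089 = 0.208040
  M+2: 0.399424×0.40169822 + 0.465152×0.52085089 = 0.402723
  M+4: 0.399424×0.07745089 + 0.465152×0.40169822 + 0.135424×0.52085089 = 0.288322
  M+6: 0.465152×0.07745089 + 0.135424×0.40169822 = 0.090426
  M+8: 0.135424×0.07745089 = 0.010489
Scale to base peak (0.402723) = 100: 51.66 : 100.00 : 71.59 : 22.45 : 2.60

51.66 : 100.00 : 71.59 : 22.45 : 2.60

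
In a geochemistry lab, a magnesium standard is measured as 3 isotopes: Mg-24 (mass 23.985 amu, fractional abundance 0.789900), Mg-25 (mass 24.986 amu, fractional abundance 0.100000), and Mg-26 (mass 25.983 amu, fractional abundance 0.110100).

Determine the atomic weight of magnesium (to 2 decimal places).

24.31 amu

Weight each isotope mass by its fractional abundance: 0.789900 × 23.985 + 0.100000 × 24.986 + 0.110100 × 25.983
= 18.9458 + 2.4986 + 2.8607 = 24.3051 amu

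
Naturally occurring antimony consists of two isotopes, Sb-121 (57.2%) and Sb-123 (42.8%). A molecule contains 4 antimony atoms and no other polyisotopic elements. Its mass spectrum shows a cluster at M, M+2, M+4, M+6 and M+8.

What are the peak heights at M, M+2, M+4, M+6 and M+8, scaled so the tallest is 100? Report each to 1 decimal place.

29.8 : 89.1 : 100.0 : 49.9 : 9.3

Each Sb atom is independently Sb-121 (p = 0.572) or Sb-123 (q = 0.428); the cluster is the binomial expansion (p + q)^4.
P(M) = 0.572^4 = 0.107049
P(M+2) = 4 × 0.572^3 × 0.428^1 = 0.320400
P(M+4) = 6 × 0.572^2 × 0.428^2 = 0.359609
P(M+6) = 4 × 0.572^1 × 0.428^3 = 0.179385
P(M+8) = 0.428^4 = 0.033556
The M+4 peak is largest (0.359609); scaling to 100 gives 29.8 : 89.1 : 100.0 : 49.9 : 9.3.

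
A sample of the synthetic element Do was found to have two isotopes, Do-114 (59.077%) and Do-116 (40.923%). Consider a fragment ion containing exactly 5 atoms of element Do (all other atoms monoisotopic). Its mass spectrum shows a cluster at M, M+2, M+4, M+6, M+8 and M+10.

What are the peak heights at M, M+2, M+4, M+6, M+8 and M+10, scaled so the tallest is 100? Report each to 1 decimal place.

20.8 : 72.2 : 100.0 : 69.3 : 24.0 : 3.3

Expanding (0.59077 + 0.40923)^5:
P(M) = 0.59077^5 = 0.071960
P(M+2) = 5 × 0.59077^4 × 0.40923^1 = 0.249236
P(M+4) = 10 × 0.59077^3 × 0.40923^2 = 0.345295
P(M+6) = 10 × 0.59077^2 × 0.40923^3 = 0.239188
P(M+8) = 5 × 0.59077^1 × 0.40923^4 = 0.082843
P(M+10) = 0.40923^5 = 0.011477
The M+4 peak is largest (0.345295); scaling to 100 gives 20.8 : 72.2 : 100.0 : 69.3 : 24.0 : 3.3.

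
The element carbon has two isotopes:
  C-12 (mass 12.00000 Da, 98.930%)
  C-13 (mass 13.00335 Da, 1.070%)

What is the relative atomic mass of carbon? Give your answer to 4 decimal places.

12.0107 Da

The abundance-weighted mean is 0.98930 × 12.00000 + 0.01070 × 13.00335
= 11.871600 + 0.139136 = 12.010736 Da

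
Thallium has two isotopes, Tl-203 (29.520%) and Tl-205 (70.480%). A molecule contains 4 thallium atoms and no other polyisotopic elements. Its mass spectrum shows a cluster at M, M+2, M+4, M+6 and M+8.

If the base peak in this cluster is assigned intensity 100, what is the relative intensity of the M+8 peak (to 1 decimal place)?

Binomial terms of (0.29520 + 0.70480)^4: M 0.0076, M+2 0.0725, M+4 0.2597, M+6 0.4134, M+8 0.2468 → M+6 is the base peak.
P(M+6) = C(4,3) × 0.29520^1 × 0.70480^3 = 4 × 0.2952 × 0.35010449 = 0.413403 (base)
P(M+8) = C(4,4) × 0.29520^0 × 0.70480^4 = 1 × 1.0000 × 0.24675365 = 0.246754
Relative intensity = 0.246754 / 0.413403 × 100 = 59.7

59.7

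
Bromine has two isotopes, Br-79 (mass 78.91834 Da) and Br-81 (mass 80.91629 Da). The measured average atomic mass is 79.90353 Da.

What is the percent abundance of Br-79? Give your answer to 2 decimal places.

Writing the weighted mean with unknown fraction x of Br-79:
78.91834·x + 80.91629·(1 − x) = 79.90353
(78.91834 − 80.91629)·x = 79.90353 − 80.91629
x = -1.01276 / -1.99795 = 0.50690 → 50.69% Br-79, 49.31% Br-81.

50.69%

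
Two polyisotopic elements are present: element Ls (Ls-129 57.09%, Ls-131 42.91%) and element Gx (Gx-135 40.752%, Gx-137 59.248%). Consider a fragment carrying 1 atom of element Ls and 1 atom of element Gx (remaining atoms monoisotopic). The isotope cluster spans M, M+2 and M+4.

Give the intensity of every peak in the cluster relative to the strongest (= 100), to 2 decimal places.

Element Ls pattern (n=1): 0.5709 : 0.4291
Element Gx pattern (n=1): 0.40752 : 0.59248
Convolve the two distributions (both contribute in 2-u steps):
  M: 0.5709×0.40752 = 0.232653
  M+2: 0.5709×0.59248 + 0.4291×0.40752 = 0.513114
  M+4: 0.4291×0.59248 = 0.254233
Scale to base peak (0.513114) = 100: 45.34 : 100.00 : 49.55

45.34 : 100.00 : 49.55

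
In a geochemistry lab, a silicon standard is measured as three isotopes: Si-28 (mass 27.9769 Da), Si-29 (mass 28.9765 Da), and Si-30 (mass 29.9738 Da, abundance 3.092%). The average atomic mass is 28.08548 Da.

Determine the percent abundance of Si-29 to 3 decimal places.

Let x and y be the fractions of Si-28 and Si-29. Then x + y = 1 − 0.03092 = 0.96908 and 27.9769x + 28.9765y = 28.08548 − 0.03092×29.9738 = 27.158690104.
Substituting: 27.9769x + 28.9765(0.96908 − x) = 27.158690104
(27.9769 − 28.9765)x = -0.921856516  ⇒  x = 0.92223, y = 0.04685
Si-28: 92.223%, Si-29: 4.685%.

4.685%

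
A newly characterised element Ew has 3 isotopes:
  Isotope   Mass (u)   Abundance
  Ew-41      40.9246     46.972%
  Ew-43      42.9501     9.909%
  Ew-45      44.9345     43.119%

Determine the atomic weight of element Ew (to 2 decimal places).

42.85 u

Ar = Σ fᵢ·mᵢ = 0.46972 × 40.9246 + 0.09909 × 42.9501 + 0.43119 × 44.9345
= 19.22310 + 4.25593 + 19.37531 = 42.85434 u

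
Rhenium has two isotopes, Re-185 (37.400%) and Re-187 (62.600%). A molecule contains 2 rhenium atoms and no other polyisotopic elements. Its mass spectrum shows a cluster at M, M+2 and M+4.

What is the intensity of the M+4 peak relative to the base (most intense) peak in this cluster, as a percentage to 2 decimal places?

Binomial terms of (0.37400 + 0.62600)^2: M 0.1399, M+2 0.4682, M+4 0.3919 → M+2 is the base peak.
P(M+2) = C(2,1) × 0.37400^1 × 0.62600^1 = 2 × 0.3740 × 0.6260 = 0.468248 (base)
P(M+4) = C(2,2) × 0.37400^0 × 0.62600^2 = 1 × 1.0000 × 0.391876 = 0.391876
Relative intensity = 0.391876 / 0.468248 × 100 = 83.69

83.69%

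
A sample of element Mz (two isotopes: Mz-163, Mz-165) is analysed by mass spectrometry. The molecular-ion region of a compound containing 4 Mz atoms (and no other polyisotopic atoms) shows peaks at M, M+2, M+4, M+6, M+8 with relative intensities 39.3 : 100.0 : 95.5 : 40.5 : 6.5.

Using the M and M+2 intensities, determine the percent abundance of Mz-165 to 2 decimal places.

38.88%

Write p for the Mz-163 fraction. I(M+2)/I(M) = [C(4,1)·p^3·(1−p)] / p^4 = 4·(1−p)/p = 100.0/39.3 = 2.5445
(1−p)/p = 2.5445/4 = 0.6361  ⇒  p = 1/(1 + 0.6361) = 0.6112
Mz-163: 61.12%, Mz-165: 38.88%.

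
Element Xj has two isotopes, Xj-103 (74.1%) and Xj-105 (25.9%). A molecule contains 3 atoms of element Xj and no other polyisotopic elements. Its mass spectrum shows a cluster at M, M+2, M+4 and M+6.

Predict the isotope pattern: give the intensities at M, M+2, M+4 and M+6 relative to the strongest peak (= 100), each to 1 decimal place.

95.4 : 100.0 : 35.0 : 4.1

The 3 Xj atoms are independent, so intensities follow the terms of (0.741 + 0.259)^3.
P(M) = 0.741^3 = 0.406869
P(M+2) = 3 × 0.741^2 × 0.259^1 = 0.426636
P(M+4) = 3 × 0.741^1 × 0.259^2 = 0.149121
P(M+6) = 0.259^3 = 0.017374
The M+2 peak is largest (0.426636); scaling to 100 gives 95.4 : 100.0 : 35.0 : 4.1.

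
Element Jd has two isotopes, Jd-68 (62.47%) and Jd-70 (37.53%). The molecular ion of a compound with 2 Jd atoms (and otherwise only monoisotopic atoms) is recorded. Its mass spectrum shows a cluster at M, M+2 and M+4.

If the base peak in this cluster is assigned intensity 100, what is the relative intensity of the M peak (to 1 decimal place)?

83.2

Binomial terms of (0.6247 + 0.3753)^2: M 0.3903, M+2 0.4689, M+4 0.1409 → M+2 is the base peak.
P(M+2) = C(2,1) × 0.6247^1 × 0.3753^1 = 2 × 0.6247 × 0.3753 = 0.468900 (base)
P(M) = C(2,0) × 0.6247^2 × 0.3753^0 = 1 × 0.39025009 × 1.0000 = 0.390250
Relative intensity = 0.390250 / 0.468900 × 100 = 83.2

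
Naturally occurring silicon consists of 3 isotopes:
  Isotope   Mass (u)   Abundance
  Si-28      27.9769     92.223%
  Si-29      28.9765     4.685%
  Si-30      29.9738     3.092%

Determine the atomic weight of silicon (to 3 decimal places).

Average mass = Σ (abundance × isotope mass) = 0.92223 × 27.9769 + 0.04685 × 28.9765 + 0.03092 × 29.9738
= 25.80114 + 1.35755 + 0.92679 = 28.08548 u

28.085 u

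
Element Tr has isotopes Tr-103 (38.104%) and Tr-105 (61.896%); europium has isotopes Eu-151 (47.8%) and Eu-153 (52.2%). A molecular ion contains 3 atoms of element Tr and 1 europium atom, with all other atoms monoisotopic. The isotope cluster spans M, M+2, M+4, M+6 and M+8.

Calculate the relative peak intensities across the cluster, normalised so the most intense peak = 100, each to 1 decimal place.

Element Tr pattern (n=3): 0.05532376 : 0.26960316 : 0.4379424 : 0.23713068
Europium pattern (n=1): 0.4780 : 0.5220
Convolve the two distributions (both contribute in 2-u steps):
  M: 0.05532376×0.4780 = 0.026445
  M+2: 0.05532376×0.5220 + 0.26960316×0.4780 = 0.157749
  M+4: 0.26960316×0.5220 + 0.4379424×0.4780 = 0.350069
  M+6: 0.4379424×0.5220 + 0.23713068×0.4780 = 0.341954
  M+8: 0.23713068×0.5220 = 0.123782
Scale to base peak (0.350069) = 100: 7.6 : 45.1 : 100.0 : 97.7 : 35.4

7.6 : 45.1 : 100.0 : 97.7 : 35.4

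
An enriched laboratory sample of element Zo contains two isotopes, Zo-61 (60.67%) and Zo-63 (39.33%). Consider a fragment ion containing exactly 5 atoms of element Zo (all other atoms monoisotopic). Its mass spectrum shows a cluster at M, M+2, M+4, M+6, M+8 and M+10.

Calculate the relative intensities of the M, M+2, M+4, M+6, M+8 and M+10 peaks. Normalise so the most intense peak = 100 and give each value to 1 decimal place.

23.8 : 77.1 : 100.0 : 64.8 : 21.0 : 2.7

The 5 Zo atoms are independent, so intensities follow the terms of (0.6067 + 0.3933)^5.
P(M) = 0.6067^5 = 0.082200
P(M+2) = 5 × 0.6067^4 × 0.3933^1 = 0.266434
P(M+4) = 10 × 0.6067^3 × 0.3933^2 = 0.345438
P(M+6) = 10 × 0.6067^2 × 0.3933^3 = 0.223934
P(M+8) = 5 × 0.6067^1 × 0.3933^4 = 0.072584
P(M+10) = 0.3933^5 = 0.009411
The M+4 peak is largest (0.345438); scaling to 100 gives 23.8 : 77.1 : 100.0 : 64.8 : 21.0 : 2.7.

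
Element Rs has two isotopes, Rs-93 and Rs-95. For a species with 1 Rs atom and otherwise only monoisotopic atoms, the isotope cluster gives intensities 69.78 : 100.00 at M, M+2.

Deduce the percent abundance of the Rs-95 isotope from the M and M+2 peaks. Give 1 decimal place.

58.9%

If p is the fraction of Rs that is Rs-93, then I(M+2)/I(M) = [C(1,1)·p^0·(1−p)] / p^1 = 1·(1−p)/p = 100.00/69.78 = 1.4331
(1−p)/p = 1.4331/1 = 1.4331  ⇒  p = 1/(1 + 1.4331) = 0.4110
Rs-93: 41.1%, Rs-95: 58.9%.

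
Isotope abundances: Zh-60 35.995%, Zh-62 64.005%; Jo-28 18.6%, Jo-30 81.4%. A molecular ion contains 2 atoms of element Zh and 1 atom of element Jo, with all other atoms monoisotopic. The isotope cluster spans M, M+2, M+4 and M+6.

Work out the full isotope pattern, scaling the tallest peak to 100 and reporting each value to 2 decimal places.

Element Zh pattern (n=2): 0.129564 : 0.46077199 : 0.409664
Element Jo pattern (n=1): 0.1860 : 0.8140
Convolve the two distributions (both contribute in 2-u steps):
  M: 0.129564×0.1860 = 0.024099
  M+2: 0.129564×0.8140 + 0.46077199×0.1860 = 0.191169
  M+4: 0.46077199×0.8140 + 0.409664×0.1860 = 0.451266
  M+6: 0.409664×0.8140 = 0.333466
Scale to base peak (0.451266) = 100: 5.34 : 42.36 : 100.00 : 73.90

5.34 : 42.36 : 100.00 : 73.90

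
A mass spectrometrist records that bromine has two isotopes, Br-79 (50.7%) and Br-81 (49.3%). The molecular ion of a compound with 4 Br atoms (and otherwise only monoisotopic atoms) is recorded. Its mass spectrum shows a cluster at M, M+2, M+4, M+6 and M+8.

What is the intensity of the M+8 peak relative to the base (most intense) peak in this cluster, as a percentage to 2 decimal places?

15.76%

Term probabilities: M 0.0661, M+2 0.2570, M+4 0.3749, M+6 0.2430, M+8 0.0591. Base peak = M+4.
P(M+4) = C(4,2) × 0.507^2 × 0.493^2 = 6 × 0.257049 × 0.243049 = 0.374853 (base)
P(M+8) = C(4,4) × 0.507^0 × 0.493^4 = 1 × 1.0000 × 0.05907282 = 0.059073
Relative intensity = 0.059073 / 0.374853 × 100 = 15.76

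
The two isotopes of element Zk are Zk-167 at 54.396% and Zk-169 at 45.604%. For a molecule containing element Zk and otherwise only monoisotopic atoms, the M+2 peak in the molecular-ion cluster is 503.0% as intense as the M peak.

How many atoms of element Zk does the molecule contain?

The M+2/M ratio from n Zk atoms is n · q/p = n · 0.45604/0.54396.
n = 5.030 × 0.54396/0.45604 = 6.00 ≈ 6

6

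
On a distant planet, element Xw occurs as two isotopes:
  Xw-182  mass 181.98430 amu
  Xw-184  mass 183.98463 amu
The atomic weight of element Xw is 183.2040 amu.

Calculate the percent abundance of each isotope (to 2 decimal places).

With x = fraction of Xw-182 (so Xw-184 is 1 − x):
181.98430·x + 183.98463·(1 − x) = 183.2040
(181.98430 − 183.98463)·x = 183.2040 − 183.98463
x = -0.78063 / -2.00033 = 0.39025 → 39.03% Xw-182, 60.97% Xw-184.

Xw-182: 39.03%, Xw-184: 60.97%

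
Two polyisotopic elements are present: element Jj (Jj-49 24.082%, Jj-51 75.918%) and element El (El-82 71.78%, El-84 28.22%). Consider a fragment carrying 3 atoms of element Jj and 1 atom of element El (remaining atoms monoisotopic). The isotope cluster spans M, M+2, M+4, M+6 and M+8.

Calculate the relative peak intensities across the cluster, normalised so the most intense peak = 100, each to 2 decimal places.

Element Jj pattern (n=3): 0.01396618 : 0.13208428 : 0.41639291 : 0.43755664
Element El pattern (n=1): 0.7178 : 0.2822
Convolve the two distributions (both contribute in 2-u steps):
  M: 0.01396618×0.7178 = 0.010025
  M+2: 0.01396618×0.2822 + 0.13208428×0.7178 = 0.098751
  M+4: 0.13208428×0.2822 + 0.41639291×0.7178 = 0.336161
  M+6: 0.41639291×0.2822 + 0.43755664×0.7178 = 0.431584
  M+8: 0.43755664×0.2822 = 0.123478
Scale to base peak (0.431584) = 100: 2.32 : 22.88 : 77.89 : 100.00 : 28.61

2.32 : 22.88 : 77.89 : 100.00 : 28.61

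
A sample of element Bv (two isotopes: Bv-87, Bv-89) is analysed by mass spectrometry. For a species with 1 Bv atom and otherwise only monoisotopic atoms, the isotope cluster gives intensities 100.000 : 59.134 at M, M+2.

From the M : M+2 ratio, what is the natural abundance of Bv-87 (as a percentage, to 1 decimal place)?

62.8%

If p is the fraction of Bv that is Bv-87, then I(M+2)/I(M) = [C(1,1)·p^0·(1−p)] / p^1 = 1·(1−p)/p = 59.134/100.000 = 0.5913
(1−p)/p = 0.5913/1 = 0.5913  ⇒  p = 1/(1 + 0.5913) = 0.6284
Bv-87: 62.8%, Bv-89: 37.2%.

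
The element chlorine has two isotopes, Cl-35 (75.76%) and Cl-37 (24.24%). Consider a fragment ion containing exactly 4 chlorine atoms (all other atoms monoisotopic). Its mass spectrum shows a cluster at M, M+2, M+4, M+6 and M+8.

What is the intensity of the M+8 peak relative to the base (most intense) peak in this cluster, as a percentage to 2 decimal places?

0.82%

(0.7576 + 0.2424)^4 gives M 0.3294, M+2 0.4216, M+4 0.2023, M+6 0.0432, M+8 0.0035; the largest is M+2.
P(M+2) = C(4,1) × 0.7576^3 × 0.2424^1 = 4 × 0.4348304 × 0.2424 = 0.421612 (base)
P(M+8) = C(4,4) × 0.7576^0 × 0.2424^4 = 1 × 1.0000 × 0.00345247 = 0.003452
Relative intensity = 0.003452 / 0.421612 × 100 = 0.82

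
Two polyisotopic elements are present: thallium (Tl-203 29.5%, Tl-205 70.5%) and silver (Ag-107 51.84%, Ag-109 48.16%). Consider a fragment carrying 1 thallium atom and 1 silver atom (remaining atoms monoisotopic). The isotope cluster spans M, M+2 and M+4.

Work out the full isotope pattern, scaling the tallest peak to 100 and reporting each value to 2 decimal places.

30.13 : 100.00 : 66.90

Thallium pattern (n=1): 0.2950 : 0.7050
Silver pattern (n=1): 0.5184 : 0.4816
Convolve the two distributions (both contribute in 2-u steps):
  M: 0.2950×0.5184 = 0.152928
  M+2: 0.2950×0.4816 + 0.7050×0.5184 = 0.507544
  M+4: 0.7050×0.4816 = 0.339528
Scale to base peak (0.507544) = 100: 30.13 : 100.00 : 66.90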